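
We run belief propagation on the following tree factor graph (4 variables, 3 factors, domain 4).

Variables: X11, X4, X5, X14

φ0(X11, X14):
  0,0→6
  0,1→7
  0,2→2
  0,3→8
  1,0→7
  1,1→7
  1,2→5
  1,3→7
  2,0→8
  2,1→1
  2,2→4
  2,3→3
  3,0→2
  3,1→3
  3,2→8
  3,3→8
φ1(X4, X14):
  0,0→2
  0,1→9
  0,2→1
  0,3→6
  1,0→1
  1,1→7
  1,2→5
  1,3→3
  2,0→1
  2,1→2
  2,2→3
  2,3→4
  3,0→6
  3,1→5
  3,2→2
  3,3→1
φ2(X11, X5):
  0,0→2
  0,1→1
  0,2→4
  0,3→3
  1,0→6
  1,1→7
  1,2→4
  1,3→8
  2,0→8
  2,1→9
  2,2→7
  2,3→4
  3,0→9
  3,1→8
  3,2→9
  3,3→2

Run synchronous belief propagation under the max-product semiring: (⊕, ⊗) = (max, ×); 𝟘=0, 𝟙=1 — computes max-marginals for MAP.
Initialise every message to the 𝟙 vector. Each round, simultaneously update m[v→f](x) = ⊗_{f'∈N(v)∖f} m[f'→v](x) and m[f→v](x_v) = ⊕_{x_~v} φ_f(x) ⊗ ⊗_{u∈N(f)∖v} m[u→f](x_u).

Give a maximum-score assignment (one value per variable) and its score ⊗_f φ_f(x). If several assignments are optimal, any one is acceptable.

init: all messages = 𝟙 over 4 values
r1 m[φ0→X11] = [8, 7, 8, 8]
r1 m[φ0→X14] = [8, 7, 8, 8]
r1 m[φ1→X4] = [9, 7, 4, 6]
r1 m[φ1→X14] = [6, 9, 5, 6]
r1 m[φ2→X11] = [4, 8, 9, 9]
r1 m[φ2→X5] = [9, 9, 9, 8]
r1 m[X11→φ0] = [1, 1, 1, 1]
r1 m[X11→φ2] = [1, 1, 1, 1]
r1 m[X4→φ1] = [1, 1, 1, 1]
r1 m[X5→φ2] = [1, 1, 1, 1]
r1 m[X14→φ0] = [1, 1, 1, 1]
r1 m[X14→φ1] = [1, 1, 1, 1]
r2 m[φ0→X11] = [8, 7, 8, 8]
r2 m[φ0→X14] = [8, 7, 8, 8]
r2 m[φ1→X4] = [9, 7, 4, 6]
r2 m[φ1→X14] = [6, 9, 5, 6]
r2 m[φ2→X11] = [4, 8, 9, 9]
r2 m[φ2→X5] = [9, 9, 9, 8]
r2 m[X11→φ0] = [4, 8, 9, 9]
r2 m[X11→φ2] = [8, 7, 8, 8]
r2 m[X4→φ1] = [1, 1, 1, 1]
r2 m[X5→φ2] = [1, 1, 1, 1]
r2 m[X14→φ0] = [6, 9, 5, 6]
r2 m[X14→φ1] = [8, 7, 8, 8]
r3 m[φ0→X11] = [63, 63, 48, 48]
r3 m[φ0→X14] = [72, 56, 72, 72]
r3 m[φ1→X4] = [63, 49, 32, 48]
r3 m[φ1→X14] = [6, 9, 5, 6]
r3 m[φ2→X11] = [4, 8, 9, 9]
r3 m[φ2→X5] = [72, 72, 72, 56]
r3 m[X11→φ0] = [4, 8, 9, 9]
r3 m[X11→φ2] = [8, 7, 8, 8]
r3 m[X4→φ1] = [1, 1, 1, 1]
r3 m[X5→φ2] = [1, 1, 1, 1]
r3 m[X14→φ0] = [6, 9, 5, 6]
r3 m[X14→φ1] = [8, 7, 8, 8]
r4 m[φ0→X11] = [63, 63, 48, 48]
r4 m[φ0→X14] = [72, 56, 72, 72]
r4 m[φ1→X4] = [63, 49, 32, 48]
r4 m[φ1→X14] = [6, 9, 5, 6]
r4 m[φ2→X11] = [4, 8, 9, 9]
r4 m[φ2→X5] = [72, 72, 72, 56]
r4 m[X11→φ0] = [4, 8, 9, 9]
r4 m[X11→φ2] = [63, 63, 48, 48]
r4 m[X4→φ1] = [1, 1, 1, 1]
r4 m[X5→φ2] = [1, 1, 1, 1]
r4 m[X14→φ0] = [6, 9, 5, 6]
r4 m[X14→φ1] = [72, 56, 72, 72]
r5 m[φ0→X11] = [63, 63, 48, 48]
r5 m[φ0→X14] = [72, 56, 72, 72]
r5 m[φ1→X4] = [504, 392, 288, 432]
r5 m[φ1→X14] = [6, 9, 5, 6]
r5 m[φ2→X11] = [4, 8, 9, 9]
r5 m[φ2→X5] = [432, 441, 432, 504]
r5 m[X11→φ0] = [4, 8, 9, 9]
r5 m[X11→φ2] = [63, 63, 48, 48]
r5 m[X4→φ1] = [1, 1, 1, 1]
r5 m[X5→φ2] = [1, 1, 1, 1]
r5 m[X14→φ0] = [6, 9, 5, 6]
r5 m[X14→φ1] = [72, 56, 72, 72]
r6 m[φ0→X11] = [63, 63, 48, 48]
r6 m[φ0→X14] = [72, 56, 72, 72]
r6 m[φ1→X4] = [504, 392, 288, 432]
r6 m[φ1→X14] = [6, 9, 5, 6]
r6 m[φ2→X11] = [4, 8, 9, 9]
r6 m[φ2→X5] = [432, 441, 432, 504]
r6 m[X11→φ0] = [4, 8, 9, 9]
r6 m[X11→φ2] = [63, 63, 48, 48]
r6 m[X4→φ1] = [1, 1, 1, 1]
r6 m[X5→φ2] = [1, 1, 1, 1]
r6 m[X14→φ0] = [6, 9, 5, 6]
r6 m[X14→φ1] = [72, 56, 72, 72]
fixed point reached at round 6
traceback from X11: (X11=1, X4=0, X5=3, X14=1), score=504

assignment: (X11=1, X4=0, X5=3, X14=1); score = 504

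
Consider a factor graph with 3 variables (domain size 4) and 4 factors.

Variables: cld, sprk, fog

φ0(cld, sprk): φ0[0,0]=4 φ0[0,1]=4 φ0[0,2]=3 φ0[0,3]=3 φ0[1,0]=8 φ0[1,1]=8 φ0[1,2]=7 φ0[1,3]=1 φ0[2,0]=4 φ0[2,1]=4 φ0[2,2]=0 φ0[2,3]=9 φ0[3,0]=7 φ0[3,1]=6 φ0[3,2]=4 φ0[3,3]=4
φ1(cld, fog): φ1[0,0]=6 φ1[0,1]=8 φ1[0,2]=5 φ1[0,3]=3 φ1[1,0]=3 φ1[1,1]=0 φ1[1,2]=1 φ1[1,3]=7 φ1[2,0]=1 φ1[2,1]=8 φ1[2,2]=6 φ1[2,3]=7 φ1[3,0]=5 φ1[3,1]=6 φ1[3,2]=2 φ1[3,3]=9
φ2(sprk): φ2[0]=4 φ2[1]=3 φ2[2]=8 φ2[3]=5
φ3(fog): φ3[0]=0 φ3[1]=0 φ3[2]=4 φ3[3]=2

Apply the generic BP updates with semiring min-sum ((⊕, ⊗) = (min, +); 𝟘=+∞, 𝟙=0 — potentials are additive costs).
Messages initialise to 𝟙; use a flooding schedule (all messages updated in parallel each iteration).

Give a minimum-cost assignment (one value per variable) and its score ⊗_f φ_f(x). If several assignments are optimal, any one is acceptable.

assignment: (cld=1, sprk=3, fog=1); score = 6

init: all messages = 𝟙 over 4 values
r1 m[φ0→cld] = [3, 1, 0, 4]
r1 m[φ0→sprk] = [4, 4, 0, 1]
r1 m[φ1→cld] = [3, 0, 1, 2]
r1 m[φ1→fog] = [1, 0, 1, 3]
r1 m[φ2→sprk] = [4, 3, 8, 5]
r1 m[φ3→fog] = [0, 0, 4, 2]
r1 m[cld→φ0] = [0, 0, 0, 0]
r1 m[cld→φ1] = [0, 0, 0, 0]
r1 m[sprk→φ0] = [0, 0, 0, 0]
r1 m[sprk→φ2] = [0, 0, 0, 0]
r1 m[fog→φ1] = [0, 0, 0, 0]
r1 m[fog→φ3] = [0, 0, 0, 0]
r2 m[φ0→cld] = [3, 1, 0, 4]
r2 m[φ0→sprk] = [4, 4, 0, 1]
r2 m[φ1→cld] = [3, 0, 1, 2]
r2 m[φ1→fog] = [1, 0, 1, 3]
r2 m[φ2→sprk] = [4, 3, 8, 5]
r2 m[φ3→fog] = [0, 0, 4, 2]
r2 m[cld→φ0] = [3, 0, 1, 2]
r2 m[cld→φ1] = [3, 1, 0, 4]
r2 m[sprk→φ0] = [4, 3, 8, 5]
r2 m[sprk→φ2] = [4, 4, 0, 1]
r2 m[fog→φ1] = [0, 0, 4, 2]
r2 m[fog→φ3] = [1, 0, 1, 3]
r3 m[φ0→cld] = [7, 6, 7, 9]
r3 m[φ0→sprk] = [5, 5, 1, 1]
r3 m[φ1→cld] = [5, 0, 1, 5]
r3 m[φ1→fog] = [1, 1, 2, 6]
r3 m[φ2→sprk] = [4, 3, 8, 5]
r3 m[φ3→fog] = [0, 0, 4, 2]
r3 m[cld→φ0] = [3, 0, 1, 2]
r3 m[cld→φ1] = [3, 1, 0, 4]
r3 m[sprk→φ0] = [4, 3, 8, 5]
r3 m[sprk→φ2] = [4, 4, 0, 1]
r3 m[fog→φ1] = [0, 0, 4, 2]
r3 m[fog→φ3] = [1, 0, 1, 3]
r4 m[φ0→cld] = [7, 6, 7, 9]
r4 m[φ0→sprk] = [5, 5, 1, 1]
r4 m[φ1→cld] = [5, 0, 1, 5]
r4 m[φ1→fog] = [1, 1, 2, 6]
r4 m[φ2→sprk] = [4, 3, 8, 5]
r4 m[φ3→fog] = [0, 0, 4, 2]
r4 m[cld→φ0] = [5, 0, 1, 5]
r4 m[cld→φ1] = [7, 6, 7, 9]
r4 m[sprk→φ0] = [4, 3, 8, 5]
r4 m[sprk→φ2] = [5, 5, 1, 1]
r4 m[fog→φ1] = [0, 0, 4, 2]
r4 m[fog→φ3] = [1, 1, 2, 6]
r5 m[φ0→cld] = [7, 6, 7, 9]
r5 m[φ0→sprk] = [5, 5, 1, 1]
r5 m[φ1→cld] = [5, 0, 1, 5]
r5 m[φ1→fog] = [8, 6, 7, 10]
r5 m[φ2→sprk] = [4, 3, 8, 5]
r5 m[φ3→fog] = [0, 0, 4, 2]
r5 m[cld→φ0] = [5, 0, 1, 5]
r5 m[cld→φ1] = [7, 6, 7, 9]
r5 m[sprk→φ0] = [4, 3, 8, 5]
r5 m[sprk→φ2] = [5, 5, 1, 1]
r5 m[fog→φ1] = [0, 0, 4, 2]
r5 m[fog→φ3] = [1, 1, 2, 6]
r6 m[φ0→cld] = [7, 6, 7, 9]
r6 m[φ0→sprk] = [5, 5, 1, 1]
r6 m[φ1→cld] = [5, 0, 1, 5]
r6 m[φ1→fog] = [8, 6, 7, 10]
r6 m[φ2→sprk] = [4, 3, 8, 5]
r6 m[φ3→fog] = [0, 0, 4, 2]
r6 m[cld→φ0] = [5, 0, 1, 5]
r6 m[cld→φ1] = [7, 6, 7, 9]
r6 m[sprk→φ0] = [4, 3, 8, 5]
r6 m[sprk→φ2] = [5, 5, 1, 1]
r6 m[fog→φ1] = [0, 0, 4, 2]
r6 m[fog→φ3] = [8, 6, 7, 10]
r7 m[φ0→cld] = [7, 6, 7, 9]
r7 m[φ0→sprk] = [5, 5, 1, 1]
r7 m[φ1→cld] = [5, 0, 1, 5]
r7 m[φ1→fog] = [8, 6, 7, 10]
r7 m[φ2→sprk] = [4, 3, 8, 5]
r7 m[φ3→fog] = [0, 0, 4, 2]
r7 m[cld→φ0] = [5, 0, 1, 5]
r7 m[cld→φ1] = [7, 6, 7, 9]
r7 m[sprk→φ0] = [4, 3, 8, 5]
r7 m[sprk→φ2] = [5, 5, 1, 1]
r7 m[fog→φ1] = [0, 0, 4, 2]
r7 m[fog→φ3] = [8, 6, 7, 10]
fixed point reached at round 7
traceback from cld: (cld=1, sprk=3, fog=1), score=6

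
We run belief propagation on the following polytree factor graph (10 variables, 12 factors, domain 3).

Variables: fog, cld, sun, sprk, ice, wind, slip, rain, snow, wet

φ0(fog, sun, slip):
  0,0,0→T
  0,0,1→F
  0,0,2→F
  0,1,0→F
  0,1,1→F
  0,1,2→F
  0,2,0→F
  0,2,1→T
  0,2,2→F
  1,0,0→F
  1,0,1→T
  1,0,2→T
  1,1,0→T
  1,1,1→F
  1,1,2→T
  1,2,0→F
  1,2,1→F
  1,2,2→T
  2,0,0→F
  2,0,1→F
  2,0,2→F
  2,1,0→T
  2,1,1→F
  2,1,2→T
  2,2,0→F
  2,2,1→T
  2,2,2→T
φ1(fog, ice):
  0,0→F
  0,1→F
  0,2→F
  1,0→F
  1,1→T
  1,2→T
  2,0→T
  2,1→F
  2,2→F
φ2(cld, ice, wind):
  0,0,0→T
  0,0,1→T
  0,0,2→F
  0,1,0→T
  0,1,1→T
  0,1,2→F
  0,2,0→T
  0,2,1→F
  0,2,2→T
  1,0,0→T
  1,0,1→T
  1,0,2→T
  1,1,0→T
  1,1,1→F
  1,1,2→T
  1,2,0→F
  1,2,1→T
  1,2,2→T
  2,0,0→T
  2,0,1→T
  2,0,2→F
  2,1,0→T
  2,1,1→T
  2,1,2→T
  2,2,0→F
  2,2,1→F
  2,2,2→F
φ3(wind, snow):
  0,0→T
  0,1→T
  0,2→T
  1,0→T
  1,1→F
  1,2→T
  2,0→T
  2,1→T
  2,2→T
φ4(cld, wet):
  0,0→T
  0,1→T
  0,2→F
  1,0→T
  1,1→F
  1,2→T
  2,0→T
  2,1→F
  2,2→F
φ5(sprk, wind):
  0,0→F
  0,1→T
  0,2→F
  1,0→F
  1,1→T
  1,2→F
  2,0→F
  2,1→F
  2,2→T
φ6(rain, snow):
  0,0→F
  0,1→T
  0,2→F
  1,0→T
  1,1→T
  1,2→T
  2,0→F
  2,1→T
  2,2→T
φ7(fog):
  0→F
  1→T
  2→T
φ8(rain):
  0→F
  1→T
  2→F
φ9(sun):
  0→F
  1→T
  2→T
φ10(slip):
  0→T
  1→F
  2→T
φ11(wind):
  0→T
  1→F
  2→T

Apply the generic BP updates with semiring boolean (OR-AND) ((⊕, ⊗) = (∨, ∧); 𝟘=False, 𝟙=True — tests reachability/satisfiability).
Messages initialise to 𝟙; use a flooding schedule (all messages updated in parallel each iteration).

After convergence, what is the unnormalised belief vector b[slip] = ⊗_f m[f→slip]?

b[slip] = [T, F, T]

init: all messages = 𝟙 over 3 values
r1 m[φ0→fog] = [T, T, T]
r1 m[φ0→sun] = [T, T, T]
r1 m[φ0→slip] = [T, T, T]
r1 m[φ1→fog] = [F, T, T]
r1 m[φ1→ice] = [T, T, T]
r1 m[φ2→cld] = [T, T, T]
r1 m[φ2→ice] = [T, T, T]
r1 m[φ2→wind] = [T, T, T]
r1 m[φ3→wind] = [T, T, T]
r1 m[φ3→snow] = [T, T, T]
r1 m[φ4→cld] = [T, T, T]
r1 m[φ4→wet] = [T, T, T]
r1 m[φ5→sprk] = [T, T, T]
r1 m[φ5→wind] = [F, T, T]
r1 m[φ6→rain] = [T, T, T]
r1 m[φ6→snow] = [T, T, T]
r1 m[φ7→fog] = [F, T, T]
r1 m[φ8→rain] = [F, T, F]
r1 m[φ9→sun] = [F, T, T]
r1 m[φ10→slip] = [T, F, T]
r1 m[φ11→wind] = [T, F, T]
r1 m[fog→φ0] = [T, T, T]
r1 m[fog→φ1] = [T, T, T]
r1 m[fog→φ7] = [T, T, T]
r1 m[cld→φ2] = [T, T, T]
r1 m[cld→φ4] = [T, T, T]
r1 m[sun→φ0] = [T, T, T]
r1 m[sun→φ9] = [T, T, T]
r1 m[sprk→φ5] = [T, T, T]
r1 m[ice→φ1] = [T, T, T]
r1 m[ice→φ2] = [T, T, T]
r1 m[wind→φ2] = [T, T, T]
r1 m[wind→φ3] = [T, T, T]
r1 m[wind→φ5] = [T, T, T]
r1 m[wind→φ11] = [T, T, T]
r1 m[slip→φ0] = [T, T, T]
r1 m[slip→φ10] = [T, T, T]
r1 m[rain→φ6] = [T, T, T]
r1 m[rain→φ8] = [T, T, T]
r1 m[snow→φ3] = [T, T, T]
r1 m[snow→φ6] = [T, T, T]
r1 m[wet→φ4] = [T, T, T]
r2 m[φ0→fog] = [T, T, T]
r2 m[φ0→sun] = [T, T, T]
r2 m[φ0→slip] = [T, T, T]
r2 m[φ1→fog] = [F, T, T]
r2 m[φ1→ice] = [T, T, T]
r2 m[φ2→cld] = [T, T, T]
r2 m[φ2→ice] = [T, T, T]
r2 m[φ2→wind] = [T, T, T]
r2 m[φ3→wind] = [T, T, T]
r2 m[φ3→snow] = [T, T, T]
r2 m[φ4→cld] = [T, T, T]
r2 m[φ4→wet] = [T, T, T]
r2 m[φ5→sprk] = [T, T, T]
r2 m[φ5→wind] = [F, T, T]
r2 m[φ6→rain] = [T, T, T]
r2 m[φ6→snow] = [T, T, T]
r2 m[φ7→fog] = [F, T, T]
r2 m[φ8→rain] = [F, T, F]
r2 m[φ9→sun] = [F, T, T]
r2 m[φ10→slip] = [T, F, T]
r2 m[φ11→wind] = [T, F, T]
r2 m[fog→φ0] = [F, T, T]
r2 m[fog→φ1] = [F, T, T]
r2 m[fog→φ7] = [F, T, T]
r2 m[cld→φ2] = [T, T, T]
r2 m[cld→φ4] = [T, T, T]
r2 m[sun→φ0] = [F, T, T]
r2 m[sun→φ9] = [T, T, T]
r2 m[sprk→φ5] = [T, T, T]
r2 m[ice→φ1] = [T, T, T]
r2 m[ice→φ2] = [T, T, T]
r2 m[wind→φ2] = [F, F, T]
r2 m[wind→φ3] = [F, F, T]
r2 m[wind→φ5] = [T, F, T]
r2 m[wind→φ11] = [F, T, T]
r2 m[slip→φ0] = [T, F, T]
r2 m[slip→φ10] = [T, T, T]
r2 m[rain→φ6] = [F, T, F]
r2 m[rain→φ8] = [T, T, T]
r2 m[snow→φ3] = [T, T, T]
r2 m[snow→φ6] = [T, T, T]
r2 m[wet→φ4] = [T, T, T]
r3 m[φ0→fog] = [F, T, T]
r3 m[φ0→sun] = [T, T, T]
r3 m[φ0→slip] = [T, T, T]
r3 m[φ1→fog] = [F, T, T]
r3 m[φ1→ice] = [T, T, T]
r3 m[φ2→cld] = [T, T, T]
r3 m[φ2→ice] = [T, T, T]
r3 m[φ2→wind] = [T, T, T]
r3 m[φ3→wind] = [T, T, T]
r3 m[φ3→snow] = [T, T, T]
r3 m[φ4→cld] = [T, T, T]
r3 m[φ4→wet] = [T, T, T]
r3 m[φ5→sprk] = [F, F, T]
r3 m[φ5→wind] = [F, T, T]
r3 m[φ6→rain] = [T, T, T]
r3 m[φ6→snow] = [T, T, T]
r3 m[φ7→fog] = [F, T, T]
r3 m[φ8→rain] = [F, T, F]
r3 m[φ9→sun] = [F, T, T]
r3 m[φ10→slip] = [T, F, T]
r3 m[φ11→wind] = [T, F, T]
r3 m[fog→φ0] = [F, T, T]
r3 m[fog→φ1] = [F, T, T]
r3 m[fog→φ7] = [F, T, T]
r3 m[cld→φ2] = [T, T, T]
r3 m[cld→φ4] = [T, T, T]
r3 m[sun→φ0] = [F, T, T]
r3 m[sun→φ9] = [T, T, T]
r3 m[sprk→φ5] = [T, T, T]
r3 m[ice→φ1] = [T, T, T]
r3 m[ice→φ2] = [T, T, T]
r3 m[wind→φ2] = [F, F, T]
r3 m[wind→φ3] = [F, F, T]
r3 m[wind→φ5] = [T, F, T]
r3 m[wind→φ11] = [F, T, T]
r3 m[slip→φ0] = [T, F, T]
r3 m[slip→φ10] = [T, T, T]
r3 m[rain→φ6] = [F, T, F]
r3 m[rain→φ8] = [T, T, T]
r3 m[snow→φ3] = [T, T, T]
r3 m[snow→φ6] = [T, T, T]
r3 m[wet→φ4] = [T, T, T]
r4 m[φ0→fog] = [F, T, T]
r4 m[φ0→sun] = [T, T, T]
r4 m[φ0→slip] = [T, T, T]
r4 m[φ1→fog] = [F, T, T]
r4 m[φ1→ice] = [T, T, T]
r4 m[φ2→cld] = [T, T, T]
r4 m[φ2→ice] = [T, T, T]
r4 m[φ2→wind] = [T, T, T]
r4 m[φ3→wind] = [T, T, T]
r4 m[φ3→snow] = [T, T, T]
r4 m[φ4→cld] = [T, T, T]
r4 m[φ4→wet] = [T, T, T]
r4 m[φ5→sprk] = [F, F, T]
r4 m[φ5→wind] = [F, T, T]
r4 m[φ6→rain] = [T, T, T]
r4 m[φ6→snow] = [T, T, T]
r4 m[φ7→fog] = [F, T, T]
r4 m[φ8→rain] = [F, T, F]
r4 m[φ9→sun] = [F, T, T]
r4 m[φ10→slip] = [T, F, T]
r4 m[φ11→wind] = [T, F, T]
r4 m[fog→φ0] = [F, T, T]
r4 m[fog→φ1] = [F, T, T]
r4 m[fog→φ7] = [F, T, T]
r4 m[cld→φ2] = [T, T, T]
r4 m[cld→φ4] = [T, T, T]
r4 m[sun→φ0] = [F, T, T]
r4 m[sun→φ9] = [T, T, T]
r4 m[sprk→φ5] = [T, T, T]
r4 m[ice→φ1] = [T, T, T]
r4 m[ice→φ2] = [T, T, T]
r4 m[wind→φ2] = [F, F, T]
r4 m[wind→φ3] = [F, F, T]
r4 m[wind→φ5] = [T, F, T]
r4 m[wind→φ11] = [F, T, T]
r4 m[slip→φ0] = [T, F, T]
r4 m[slip→φ10] = [T, T, T]
r4 m[rain→φ6] = [F, T, F]
r4 m[rain→φ8] = [T, T, T]
r4 m[snow→φ3] = [T, T, T]
r4 m[snow→φ6] = [T, T, T]
r4 m[wet→φ4] = [T, T, T]
fixed point reached at round 4
b[slip] = ⊗ incoming = [T, F, T]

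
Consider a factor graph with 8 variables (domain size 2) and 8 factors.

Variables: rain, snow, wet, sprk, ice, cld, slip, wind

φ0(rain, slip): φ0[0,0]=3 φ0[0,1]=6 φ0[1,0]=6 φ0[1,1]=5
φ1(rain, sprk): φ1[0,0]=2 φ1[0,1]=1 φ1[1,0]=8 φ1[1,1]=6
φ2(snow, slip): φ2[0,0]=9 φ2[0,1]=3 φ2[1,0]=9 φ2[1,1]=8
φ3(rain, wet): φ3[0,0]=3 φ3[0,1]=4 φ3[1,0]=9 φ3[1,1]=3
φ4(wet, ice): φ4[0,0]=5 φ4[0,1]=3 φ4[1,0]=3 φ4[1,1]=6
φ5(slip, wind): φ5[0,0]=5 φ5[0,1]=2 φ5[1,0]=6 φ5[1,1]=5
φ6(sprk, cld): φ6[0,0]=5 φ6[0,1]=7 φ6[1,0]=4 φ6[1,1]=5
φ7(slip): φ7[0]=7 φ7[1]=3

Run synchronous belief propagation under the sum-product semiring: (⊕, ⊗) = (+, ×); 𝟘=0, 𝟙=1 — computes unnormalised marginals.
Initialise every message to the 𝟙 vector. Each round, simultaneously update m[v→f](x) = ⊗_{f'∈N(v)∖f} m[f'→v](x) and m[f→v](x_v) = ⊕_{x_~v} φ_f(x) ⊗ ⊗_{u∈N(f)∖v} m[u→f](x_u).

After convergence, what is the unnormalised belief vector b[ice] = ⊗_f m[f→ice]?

b[ice] = [61864884, 53225586]

init: all messages = 𝟙 over 2 values
r1 m[φ0→rain] = [9, 11]
r1 m[φ0→slip] = [9, 11]
r1 m[φ1→rain] = [3, 14]
r1 m[φ1→sprk] = [10, 7]
r1 m[φ2→snow] = [12, 17]
r1 m[φ2→slip] = [18, 11]
r1 m[φ3→rain] = [7, 12]
r1 m[φ3→wet] = [12, 7]
r1 m[φ4→wet] = [8, 9]
r1 m[φ4→ice] = [8, 9]
r1 m[φ5→slip] = [7, 11]
r1 m[φ5→wind] = [11, 7]
r1 m[φ6→sprk] = [12, 9]
r1 m[φ6→cld] = [9, 12]
r1 m[φ7→slip] = [7, 3]
r1 m[rain→φ0] = [1, 1]
r1 m[rain→φ1] = [1, 1]
r1 m[rain→φ3] = [1, 1]
r1 m[snow→φ2] = [1, 1]
r1 m[wet→φ3] = [1, 1]
r1 m[wet→φ4] = [1, 1]
r1 m[sprk→φ1] = [1, 1]
r1 m[sprk→φ6] = [1, 1]
r1 m[ice→φ4] = [1, 1]
r1 m[cld→φ6] = [1, 1]
r1 m[slip→φ0] = [1, 1]
r1 m[slip→φ2] = [1, 1]
r1 m[slip→φ5] = [1, 1]
r1 m[slip→φ7] = [1, 1]
r1 m[wind→φ5] = [1, 1]
r2 m[φ0→rain] = [9, 11]
r2 m[φ0→slip] = [9, 11]
r2 m[φ1→rain] = [3, 14]
r2 m[φ1→sprk] = [10, 7]
r2 m[φ2→snow] = [12, 17]
r2 m[φ2→slip] = [18, 11]
r2 m[φ3→rain] = [7, 12]
r2 m[φ3→wet] = [12, 7]
r2 m[φ4→wet] = [8, 9]
r2 m[φ4→ice] = [8, 9]
r2 m[φ5→slip] = [7, 11]
r2 m[φ5→wind] = [11, 7]
r2 m[φ6→sprk] = [12, 9]
r2 m[φ6→cld] = [9, 12]
r2 m[φ7→slip] = [7, 3]
r2 m[rain→φ0] = [21, 168]
r2 m[rain→φ1] = [63, 132]
r2 m[rain→φ3] = [27, 154]
r2 m[snow→φ2] = [1, 1]
r2 m[wet→φ3] = [8, 9]
r2 m[wet→φ4] = [12, 7]
r2 m[sprk→φ1] = [12, 9]
r2 m[sprk→φ6] = [10, 7]
r2 m[ice→φ4] = [1, 1]
r2 m[cld→φ6] = [1, 1]
r2 m[slip→φ0] = [882, 363]
r2 m[slip→φ2] = [441, 363]
r2 m[slip→φ5] = [1134, 363]
r2 m[slip→φ7] = [1134, 1331]
r2 m[wind→φ5] = [1, 1]
r3 m[φ0→rain] = [4824, 7107]
r3 m[φ0→slip] = [1071, 966]
r3 m[φ1→rain] = [33, 150]
r3 m[φ1→sprk] = [1182, 855]
r3 m[φ2→snow] = [5058, 6873]
r3 m[φ2→slip] = [18, 11]
r3 m[φ3→rain] = [60, 99]
r3 m[φ3→wet] = [1467, 570]
r3 m[φ4→wet] = [8, 9]
r3 m[φ4→ice] = [81, 78]
r3 m[φ5→slip] = [7, 11]
r3 m[φ5→wind] = [7848, 4083]
r3 m[φ6→sprk] = [12, 9]
r3 m[φ6→cld] = [78, 105]
r3 m[φ7→slip] = [7, 3]
r3 m[rain→φ0] = [21, 168]
r3 m[rain→φ1] = [63, 132]
r3 m[rain→φ3] = [27, 154]
r3 m[snow→φ2] = [1, 1]
r3 m[wet→φ3] = [8, 9]
r3 m[wet→φ4] = [12, 7]
r3 m[sprk→φ1] = [12, 9]
r3 m[sprk→φ6] = [10, 7]
r3 m[ice→φ4] = [1, 1]
r3 m[cld→φ6] = [1, 1]
r3 m[slip→φ0] = [882, 363]
r3 m[slip→φ2] = [441, 363]
r3 m[slip→φ5] = [1134, 363]
r3 m[slip→φ7] = [1134, 1331]
r3 m[wind→φ5] = [1, 1]
r4 m[φ0→rain] = [4824, 7107]
r4 m[φ0→slip] = [1071, 966]
r4 m[φ1→rain] = [33, 150]
r4 m[φ1→sprk] = [1182, 855]
r4 m[φ2→snow] = [5058, 6873]
r4 m[φ2→slip] = [18, 11]
r4 m[φ3→rain] = [60, 99]
r4 m[φ3→wet] = [1467, 570]
r4 m[φ4→wet] = [8, 9]
r4 m[φ4→ice] = [81, 78]
r4 m[φ5→slip] = [7, 11]
r4 m[φ5→wind] = [7848, 4083]
r4 m[φ6→sprk] = [12, 9]
r4 m[φ6→cld] = [78, 105]
r4 m[φ7→slip] = [7, 3]
r4 m[rain→φ0] = [1980, 14850]
r4 m[rain→φ1] = [289440, 703593]
r4 m[rain→φ3] = [159192, 1066050]
r4 m[snow→φ2] = [1, 1]
r4 m[wet→φ3] = [8, 9]
r4 m[wet→φ4] = [1467, 570]
r4 m[sprk→φ1] = [12, 9]
r4 m[sprk→φ6] = [1182, 855]
r4 m[ice→φ4] = [1, 1]
r4 m[cld→φ6] = [1, 1]
r4 m[slip→φ0] = [882, 363]
r4 m[slip→φ2] = [52479, 31878]
r4 m[slip→φ5] = [134946, 31878]
r4 m[slip→φ7] = [134946, 116886]
r4 m[wind→φ5] = [1, 1]
r5 m[φ0→rain] = [4824, 7107]
r5 m[φ0→slip] = [95040, 86130]
r5 m[φ1→rain] = [33, 150]
r5 m[φ1→sprk] = [6207624, 4510998]
r5 m[φ2→snow] = [567945, 727335]
r5 m[φ2→slip] = [18, 11]
r5 m[φ3→rain] = [60, 99]
r5 m[φ3→wet] = [10072026, 3834918]
r5 m[φ4→wet] = [8, 9]
r5 m[φ4→ice] = [9045, 7821]
r5 m[φ5→slip] = [7, 11]
r5 m[φ5→wind] = [865998, 429282]
r5 m[φ6→sprk] = [12, 9]
r5 m[φ6→cld] = [9330, 12549]
r5 m[φ7→slip] = [7, 3]
r5 m[rain→φ0] = [1980, 14850]
r5 m[rain→φ1] = [289440, 703593]
r5 m[rain→φ3] = [159192, 1066050]
r5 m[snow→φ2] = [1, 1]
r5 m[wet→φ3] = [8, 9]
r5 m[wet→φ4] = [1467, 570]
r5 m[sprk→φ1] = [12, 9]
r5 m[sprk→φ6] = [1182, 855]
r5 m[ice→φ4] = [1, 1]
r5 m[cld→φ6] = [1, 1]
r5 m[slip→φ0] = [882, 363]
r5 m[slip→φ2] = [52479, 31878]
r5 m[slip→φ5] = [134946, 31878]
r5 m[slip→φ7] = [134946, 116886]
r5 m[wind→φ5] = [1, 1]
r6 m[φ0→rain] = [4824, 7107]
r6 m[φ0→slip] = [95040, 86130]
r6 m[φ1→rain] = [33, 150]
r6 m[φ1→sprk] = [6207624, 4510998]
r6 m[φ2→snow] = [567945, 727335]
r6 m[φ2→slip] = [18, 11]
r6 m[φ3→rain] = [60, 99]
r6 m[φ3→wet] = [10072026, 3834918]
r6 m[φ4→wet] = [8, 9]
r6 m[φ4→ice] = [9045, 7821]
r6 m[φ5→slip] = [7, 11]
r6 m[φ5→wind] = [865998, 429282]
r6 m[φ6→sprk] = [12, 9]
r6 m[φ6→cld] = [9330, 12549]
r6 m[φ7→slip] = [7, 3]
r6 m[rain→φ0] = [1980, 14850]
r6 m[rain→φ1] = [289440, 703593]
r6 m[rain→φ3] = [159192, 1066050]
r6 m[snow→φ2] = [1, 1]
r6 m[wet→φ3] = [8, 9]
r6 m[wet→φ4] = [10072026, 3834918]
r6 m[sprk→φ1] = [12, 9]
r6 m[sprk→φ6] = [6207624, 4510998]
r6 m[ice→φ4] = [1, 1]
r6 m[cld→φ6] = [1, 1]
r6 m[slip→φ0] = [882, 363]
r6 m[slip→φ2] = [4656960, 2842290]
r6 m[slip→φ5] = [11975040, 2842290]
r6 m[slip→φ7] = [11975040, 10421730]
r6 m[wind→φ5] = [1, 1]
r7 m[φ0→rain] = [4824, 7107]
r7 m[φ0→slip] = [95040, 86130]
r7 m[φ1→rain] = [33, 150]
r7 m[φ1→sprk] = [6207624, 4510998]
r7 m[φ2→snow] = [50439510, 64650960]
r7 m[φ2→slip] = [18, 11]
r7 m[φ3→rain] = [60, 99]
r7 m[φ3→wet] = [10072026, 3834918]
r7 m[φ4→wet] = [8, 9]
r7 m[φ4→ice] = [61864884, 53225586]
r7 m[φ5→slip] = [7, 11]
r7 m[φ5→wind] = [76928940, 38161530]
r7 m[φ6→sprk] = [12, 9]
r7 m[φ6→cld] = [49082112, 66008358]
r7 m[φ7→slip] = [7, 3]
r7 m[rain→φ0] = [1980, 14850]
r7 m[rain→φ1] = [289440, 703593]
r7 m[rain→φ3] = [159192, 1066050]
r7 m[snow→φ2] = [1, 1]
r7 m[wet→φ3] = [8, 9]
r7 m[wet→φ4] = [10072026, 3834918]
r7 m[sprk→φ1] = [12, 9]
r7 m[sprk→φ6] = [6207624, 4510998]
r7 m[ice→φ4] = [1, 1]
r7 m[cld→φ6] = [1, 1]
r7 m[slip→φ0] = [882, 363]
r7 m[slip→φ2] = [4656960, 2842290]
r7 m[slip→φ5] = [11975040, 2842290]
r7 m[slip→φ7] = [11975040, 10421730]
r7 m[wind→φ5] = [1, 1]
r8 m[φ0→rain] = [4824, 7107]
r8 m[φ0→slip] = [95040, 86130]
r8 m[φ1→rain] = [33, 150]
r8 m[φ1→sprk] = [6207624, 4510998]
r8 m[φ2→snow] = [50439510, 64650960]
r8 m[φ2→slip] = [18, 11]
r8 m[φ3→rain] = [60, 99]
r8 m[φ3→wet] = [10072026, 3834918]
r8 m[φ4→wet] = [8, 9]
r8 m[φ4→ice] = [61864884, 53225586]
r8 m[φ5→slip] = [7, 11]
r8 m[φ5→wind] = [76928940, 38161530]
r8 m[φ6→sprk] = [12, 9]
r8 m[φ6→cld] = [49082112, 66008358]
r8 m[φ7→slip] = [7, 3]
r8 m[rain→φ0] = [1980, 14850]
r8 m[rain→φ1] = [289440, 703593]
r8 m[rain→φ3] = [159192, 1066050]
r8 m[snow→φ2] = [1, 1]
r8 m[wet→φ3] = [8, 9]
r8 m[wet→φ4] = [10072026, 3834918]
r8 m[sprk→φ1] = [12, 9]
r8 m[sprk→φ6] = [6207624, 4510998]
r8 m[ice→φ4] = [1, 1]
r8 m[cld→φ6] = [1, 1]
r8 m[slip→φ0] = [882, 363]
r8 m[slip→φ2] = [4656960, 2842290]
r8 m[slip→φ5] = [11975040, 2842290]
r8 m[slip→φ7] = [11975040, 10421730]
r8 m[wind→φ5] = [1, 1]
fixed point reached at round 8
b[ice] = ⊗ incoming = [61864884, 53225586]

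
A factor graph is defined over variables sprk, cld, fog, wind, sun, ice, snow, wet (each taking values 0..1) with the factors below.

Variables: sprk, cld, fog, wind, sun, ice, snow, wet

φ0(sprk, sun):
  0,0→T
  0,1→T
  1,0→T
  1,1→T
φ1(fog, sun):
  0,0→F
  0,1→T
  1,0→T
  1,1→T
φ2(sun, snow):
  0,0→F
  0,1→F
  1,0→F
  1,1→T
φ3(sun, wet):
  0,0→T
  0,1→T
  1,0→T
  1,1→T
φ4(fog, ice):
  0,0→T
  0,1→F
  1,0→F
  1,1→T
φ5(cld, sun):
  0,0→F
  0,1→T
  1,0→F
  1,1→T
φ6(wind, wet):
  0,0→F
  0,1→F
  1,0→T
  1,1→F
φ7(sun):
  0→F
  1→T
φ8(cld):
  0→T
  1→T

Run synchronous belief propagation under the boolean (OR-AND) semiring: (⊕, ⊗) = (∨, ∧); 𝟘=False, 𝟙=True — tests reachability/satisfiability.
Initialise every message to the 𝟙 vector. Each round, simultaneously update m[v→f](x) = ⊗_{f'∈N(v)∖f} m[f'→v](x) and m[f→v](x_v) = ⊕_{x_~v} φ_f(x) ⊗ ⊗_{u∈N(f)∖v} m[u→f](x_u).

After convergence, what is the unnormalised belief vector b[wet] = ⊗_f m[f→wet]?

init: all messages = 𝟙 over 2 values
r1 m[φ0→sprk] = [T, T]
r1 m[φ0→sun] = [T, T]
r1 m[φ1→fog] = [T, T]
r1 m[φ1→sun] = [T, T]
r1 m[φ2→sun] = [F, T]
r1 m[φ2→snow] = [F, T]
r1 m[φ3→sun] = [T, T]
r1 m[φ3→wet] = [T, T]
r1 m[φ4→fog] = [T, T]
r1 m[φ4→ice] = [T, T]
r1 m[φ5→cld] = [T, T]
r1 m[φ5→sun] = [F, T]
r1 m[φ6→wind] = [F, T]
r1 m[φ6→wet] = [T, F]
r1 m[φ7→sun] = [F, T]
r1 m[φ8→cld] = [T, T]
r1 m[sprk→φ0] = [T, T]
r1 m[cld→φ5] = [T, T]
r1 m[cld→φ8] = [T, T]
r1 m[fog→φ1] = [T, T]
r1 m[fog→φ4] = [T, T]
r1 m[wind→φ6] = [T, T]
r1 m[sun→φ0] = [T, T]
r1 m[sun→φ1] = [T, T]
r1 m[sun→φ2] = [T, T]
r1 m[sun→φ3] = [T, T]
r1 m[sun→φ5] = [T, T]
r1 m[sun→φ7] = [T, T]
r1 m[ice→φ4] = [T, T]
r1 m[snow→φ2] = [T, T]
r1 m[wet→φ3] = [T, T]
r1 m[wet→φ6] = [T, T]
r2 m[φ0→sprk] = [T, T]
r2 m[φ0→sun] = [T, T]
r2 m[φ1→fog] = [T, T]
r2 m[φ1→sun] = [T, T]
r2 m[φ2→sun] = [F, T]
r2 m[φ2→snow] = [F, T]
r2 m[φ3→sun] = [T, T]
r2 m[φ3→wet] = [T, T]
r2 m[φ4→fog] = [T, T]
r2 m[φ4→ice] = [T, T]
r2 m[φ5→cld] = [T, T]
r2 m[φ5→sun] = [F, T]
r2 m[φ6→wind] = [F, T]
r2 m[φ6→wet] = [T, F]
r2 m[φ7→sun] = [F, T]
r2 m[φ8→cld] = [T, T]
r2 m[sprk→φ0] = [T, T]
r2 m[cld→φ5] = [T, T]
r2 m[cld→φ8] = [T, T]
r2 m[fog→φ1] = [T, T]
r2 m[fog→φ4] = [T, T]
r2 m[wind→φ6] = [T, T]
r2 m[sun→φ0] = [F, T]
r2 m[sun→φ1] = [F, T]
r2 m[sun→φ2] = [F, T]
r2 m[sun→φ3] = [F, T]
r2 m[sun→φ5] = [F, T]
r2 m[sun→φ7] = [F, T]
r2 m[ice→φ4] = [T, T]
r2 m[snow→φ2] = [T, T]
r2 m[wet→φ3] = [T, F]
r2 m[wet→φ6] = [T, T]
r3 m[φ0→sprk] = [T, T]
r3 m[φ0→sun] = [T, T]
r3 m[φ1→fog] = [T, T]
r3 m[φ1→sun] = [T, T]
r3 m[φ2→sun] = [F, T]
r3 m[φ2→snow] = [F, T]
r3 m[φ3→sun] = [T, T]
r3 m[φ3→wet] = [T, T]
r3 m[φ4→fog] = [T, T]
r3 m[φ4→ice] = [T, T]
r3 m[φ5→cld] = [T, T]
r3 m[φ5→sun] = [F, T]
r3 m[φ6→wind] = [F, T]
r3 m[φ6→wet] = [T, F]
r3 m[φ7→sun] = [F, T]
r3 m[φ8→cld] = [T, T]
r3 m[sprk→φ0] = [T, T]
r3 m[cld→φ5] = [T, T]
r3 m[cld→φ8] = [T, T]
r3 m[fog→φ1] = [T, T]
r3 m[fog→φ4] = [T, T]
r3 m[wind→φ6] = [T, T]
r3 m[sun→φ0] = [F, T]
r3 m[sun→φ1] = [F, T]
r3 m[sun→φ2] = [F, T]
r3 m[sun→φ3] = [F, T]
r3 m[sun→φ5] = [F, T]
r3 m[sun→φ7] = [F, T]
r3 m[ice→φ4] = [T, T]
r3 m[snow→φ2] = [T, T]
r3 m[wet→φ3] = [T, F]
r3 m[wet→φ6] = [T, T]
fixed point reached at round 3
b[wet] = ⊗ incoming = [T, F]

b[wet] = [T, F]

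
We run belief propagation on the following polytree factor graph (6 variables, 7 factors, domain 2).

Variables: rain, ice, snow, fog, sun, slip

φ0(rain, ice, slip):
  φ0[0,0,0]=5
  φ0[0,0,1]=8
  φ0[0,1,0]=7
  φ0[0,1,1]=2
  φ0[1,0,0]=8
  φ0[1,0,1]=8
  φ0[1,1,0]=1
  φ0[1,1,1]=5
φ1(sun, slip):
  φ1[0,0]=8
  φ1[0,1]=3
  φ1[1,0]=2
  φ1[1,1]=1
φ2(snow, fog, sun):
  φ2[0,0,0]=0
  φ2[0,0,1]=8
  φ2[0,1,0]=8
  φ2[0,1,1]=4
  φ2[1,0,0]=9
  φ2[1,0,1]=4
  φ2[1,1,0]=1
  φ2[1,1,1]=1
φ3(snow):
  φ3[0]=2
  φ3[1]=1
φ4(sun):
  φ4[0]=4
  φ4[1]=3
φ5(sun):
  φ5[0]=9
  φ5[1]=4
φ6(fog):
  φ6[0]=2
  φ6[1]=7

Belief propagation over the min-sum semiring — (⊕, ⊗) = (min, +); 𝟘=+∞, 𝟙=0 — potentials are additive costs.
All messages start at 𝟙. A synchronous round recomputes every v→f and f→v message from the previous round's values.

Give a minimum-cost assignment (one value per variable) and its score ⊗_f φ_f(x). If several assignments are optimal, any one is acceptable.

assignment: (rain=0, ice=1, snow=1, fog=0, sun=1, slip=1); score = 17

init: all messages = 𝟙 over 2 values
r1 m[φ0→rain] = [2, 1]
r1 m[φ0→ice] = [5, 1]
r1 m[φ0→slip] = [1, 2]
r1 m[φ1→sun] = [3, 1]
r1 m[φ1→slip] = [2, 1]
r1 m[φ2→snow] = [0, 1]
r1 m[φ2→fog] = [0, 1]
r1 m[φ2→sun] = [0, 1]
r1 m[φ3→snow] = [2, 1]
r1 m[φ4→sun] = [4, 3]
r1 m[φ5→sun] = [9, 4]
r1 m[φ6→fog] = [2, 7]
r1 m[rain→φ0] = [0, 0]
r1 m[ice→φ0] = [0, 0]
r1 m[snow→φ2] = [0, 0]
r1 m[snow→φ3] = [0, 0]
r1 m[fog→φ2] = [0, 0]
r1 m[fog→φ6] = [0, 0]
r1 m[sun→φ1] = [0, 0]
r1 m[sun→φ2] = [0, 0]
r1 m[sun→φ4] = [0, 0]
r1 m[sun→φ5] = [0, 0]
r1 m[slip→φ0] = [0, 0]
r1 m[slip→φ1] = [0, 0]
r2 m[φ0→rain] = [2, 1]
r2 m[φ0→ice] = [5, 1]
r2 m[φ0→slip] = [1, 2]
r2 m[φ1→sun] = [3, 1]
r2 m[φ1→slip] = [2, 1]
r2 m[φ2→snow] = [0, 1]
r2 m[φ2→fog] = [0, 1]
r2 m[φ2→sun] = [0, 1]
r2 m[φ3→snow] = [2, 1]
r2 m[φ4→sun] = [4, 3]
r2 m[φ5→sun] = [9, 4]
r2 m[φ6→fog] = [2, 7]
r2 m[rain→φ0] = [0, 0]
r2 m[ice→φ0] = [0, 0]
r2 m[snow→φ2] = [2, 1]
r2 m[snow→φ3] = [0, 1]
r2 m[fog→φ2] = [2, 7]
r2 m[fog→φ6] = [0, 1]
r2 m[sun→φ1] = [13, 8]
r2 m[sun→φ2] = [16, 8]
r2 m[sun→φ4] = [12, 6]
r2 m[sun→φ5] = [7, 5]
r2 m[slip→φ0] = [2, 1]
r2 m[slip→φ1] = [1, 2]
r3 m[φ0→rain] = [3, 3]
r3 m[φ0→ice] = [7, 3]
r3 m[φ0→slip] = [1, 2]
r3 m[φ1→sun] = [5, 3]
r3 m[φ1→slip] = [10, 9]
r3 m[φ2→snow] = [18, 14]
r3 m[φ2→fog] = [13, 10]
r3 m[φ2→sun] = [4, 7]
r3 m[φ3→snow] = [2, 1]
r3 m[φ4→sun] = [4, 3]
r3 m[φ5→sun] = [9, 4]
r3 m[φ6→fog] = [2, 7]
r3 m[rain→φ0] = [0, 0]
r3 m[ice→φ0] = [0, 0]
r3 m[snow→φ2] = [2, 1]
r3 m[snow→φ3] = [0, 1]
r3 m[fog→φ2] = [2, 7]
r3 m[fog→φ6] = [0, 1]
r3 m[sun→φ1] = [13, 8]
r3 m[sun→φ2] = [16, 8]
r3 m[sun→φ4] = [12, 6]
r3 m[sun→φ5] = [7, 5]
r3 m[slip→φ0] = [2, 1]
r3 m[slip→φ1] = [1, 2]
r4 m[φ0→rain] = [3, 3]
r4 m[φ0→ice] = [7, 3]
r4 m[φ0→slip] = [1, 2]
r4 m[φ1→sun] = [5, 3]
r4 m[φ1→slip] = [10, 9]
r4 m[φ2→snow] = [18, 14]
r4 m[φ2→fog] = [13, 10]
r4 m[φ2→sun] = [4, 7]
r4 m[φ3→snow] = [2, 1]
r4 m[φ4→sun] = [4, 3]
r4 m[φ5→sun] = [9, 4]
r4 m[φ6→fog] = [2, 7]
r4 m[rain→φ0] = [0, 0]
r4 m[ice→φ0] = [0, 0]
r4 m[snow→φ2] = [2, 1]
r4 m[snow→φ3] = [18, 14]
r4 m[fog→φ2] = [2, 7]
r4 m[fog→φ6] = [13, 10]
r4 m[sun→φ1] = [17, 14]
r4 m[sun→φ2] = [18, 10]
r4 m[sun→φ4] = [18, 14]
r4 m[sun→φ5] = [13, 13]
r4 m[slip→φ0] = [10, 9]
r4 m[slip→φ1] = [1, 2]
r5 m[φ0→rain] = [11, 11]
r5 m[φ0→ice] = [15, 11]
r5 m[φ0→slip] = [1, 2]
r5 m[φ1→sun] = [5, 3]
r5 m[φ1→slip] = [16, 15]
r5 m[φ2→snow] = [20, 16]
r5 m[φ2→fog] = [15, 12]
r5 m[φ2→sun] = [4, 7]
r5 m[φ3→snow] = [2, 1]
r5 m[φ4→sun] = [4, 3]
r5 m[φ5→sun] = [9, 4]
r5 m[φ6→fog] = [2, 7]
r5 m[rain→φ0] = [0, 0]
r5 m[ice→φ0] = [0, 0]
r5 m[snow→φ2] = [2, 1]
r5 m[snow→φ3] = [18, 14]
r5 m[fog→φ2] = [2, 7]
r5 m[fog→φ6] = [13, 10]
r5 m[sun→φ1] = [17, 14]
r5 m[sun→φ2] = [18, 10]
r5 m[sun→φ4] = [18, 14]
r5 m[sun→φ5] = [13, 13]
r5 m[slip→φ0] = [10, 9]
r5 m[slip→φ1] = [1, 2]
r6 m[φ0→rain] = [11, 11]
r6 m[φ0→ice] = [15, 11]
r6 m[φ0→slip] = [1, 2]
r6 m[φ1→sun] = [5, 3]
r6 m[φ1→slip] = [16, 15]
r6 m[φ2→snow] = [20, 16]
r6 m[φ2→fog] = [15, 12]
r6 m[φ2→sun] = [4, 7]
r6 m[φ3→snow] = [2, 1]
r6 m[φ4→sun] = [4, 3]
r6 m[φ5→sun] = [9, 4]
r6 m[φ6→fog] = [2, 7]
r6 m[rain→φ0] = [0, 0]
r6 m[ice→φ0] = [0, 0]
r6 m[snow→φ2] = [2, 1]
r6 m[snow→φ3] = [20, 16]
r6 m[fog→φ2] = [2, 7]
r6 m[fog→φ6] = [15, 12]
r6 m[sun→φ1] = [17, 14]
r6 m[sun→φ2] = [18, 10]
r6 m[sun→φ4] = [18, 14]
r6 m[sun→φ5] = [13, 13]
r6 m[slip→φ0] = [16, 15]
r6 m[slip→φ1] = [1, 2]
r7 m[φ0→rain] = [17, 17]
r7 m[φ0→ice] = [21, 17]
r7 m[φ0→slip] = [1, 2]
r7 m[φ1→sun] = [5, 3]
r7 m[φ1→slip] = [16, 15]
r7 m[φ2→snow] = [20, 16]
r7 m[φ2→fog] = [15, 12]
r7 m[φ2→sun] = [4, 7]
r7 m[φ3→snow] = [2, 1]
r7 m[φ4→sun] = [4, 3]
r7 m[φ5→sun] = [9, 4]
r7 m[φ6→fog] = [2, 7]
r7 m[rain→φ0] = [0, 0]
r7 m[ice→φ0] = [0, 0]
r7 m[snow→φ2] = [2, 1]
r7 m[snow→φ3] = [20, 16]
r7 m[fog→φ2] = [2, 7]
r7 m[fog→φ6] = [15, 12]
r7 m[sun→φ1] = [17, 14]
r7 m[sun→φ2] = [18, 10]
r7 m[sun→φ4] = [18, 14]
r7 m[sun→φ5] = [13, 13]
r7 m[slip→φ0] = [16, 15]
r7 m[slip→φ1] = [1, 2]
r8 m[φ0→rain] = [17, 17]
r8 m[φ0→ice] = [21, 17]
r8 m[φ0→slip] = [1, 2]
r8 m[φ1→sun] = [5, 3]
r8 m[φ1→slip] = [16, 15]
r8 m[φ2→snow] = [20, 16]
r8 m[φ2→fog] = [15, 12]
r8 m[φ2→sun] = [4, 7]
r8 m[φ3→snow] = [2, 1]
r8 m[φ4→sun] = [4, 3]
r8 m[φ5→sun] = [9, 4]
r8 m[φ6→fog] = [2, 7]
r8 m[rain→φ0] = [0, 0]
r8 m[ice→φ0] = [0, 0]
r8 m[snow→φ2] = [2, 1]
r8 m[snow→φ3] = [20, 16]
r8 m[fog→φ2] = [2, 7]
r8 m[fog→φ6] = [15, 12]
r8 m[sun→φ1] = [17, 14]
r8 m[sun→φ2] = [18, 10]
r8 m[sun→φ4] = [18, 14]
r8 m[sun→φ5] = [13, 13]
r8 m[slip→φ0] = [16, 15]
r8 m[slip→φ1] = [1, 2]
fixed point reached at round 8
traceback from rain: (rain=0, ice=1, snow=1, fog=0, sun=1, slip=1), score=17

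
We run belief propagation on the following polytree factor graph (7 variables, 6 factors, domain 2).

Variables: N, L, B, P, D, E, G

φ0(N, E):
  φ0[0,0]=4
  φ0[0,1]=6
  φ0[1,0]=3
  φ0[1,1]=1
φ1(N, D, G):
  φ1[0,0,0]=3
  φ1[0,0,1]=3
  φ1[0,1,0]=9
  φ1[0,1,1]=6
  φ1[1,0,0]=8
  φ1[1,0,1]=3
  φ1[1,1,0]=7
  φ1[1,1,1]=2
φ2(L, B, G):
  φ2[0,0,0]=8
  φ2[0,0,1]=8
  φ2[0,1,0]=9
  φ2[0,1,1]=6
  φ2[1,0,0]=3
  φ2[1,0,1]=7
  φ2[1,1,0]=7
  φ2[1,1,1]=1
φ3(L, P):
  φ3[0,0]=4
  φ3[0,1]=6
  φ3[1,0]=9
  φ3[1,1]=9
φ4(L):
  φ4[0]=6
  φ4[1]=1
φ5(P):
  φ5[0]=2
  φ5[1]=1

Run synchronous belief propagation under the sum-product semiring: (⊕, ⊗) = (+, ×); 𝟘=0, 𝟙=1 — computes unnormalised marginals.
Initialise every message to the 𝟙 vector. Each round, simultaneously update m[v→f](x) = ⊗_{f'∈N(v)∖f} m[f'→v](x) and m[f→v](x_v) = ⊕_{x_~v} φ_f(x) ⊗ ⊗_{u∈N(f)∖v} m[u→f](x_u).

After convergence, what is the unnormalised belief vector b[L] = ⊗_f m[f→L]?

b[L] = [386400, 72360]

init: all messages = 𝟙 over 2 values
r1 m[φ0→N] = [10, 4]
r1 m[φ0→E] = [7, 7]
r1 m[φ1→N] = [21, 20]
r1 m[φ1→D] = [17, 24]
r1 m[φ1→G] = [27, 14]
r1 m[φ2→L] = [31, 18]
r1 m[φ2→B] = [26, 23]
r1 m[φ2→G] = [27, 22]
r1 m[φ3→L] = [10, 18]
r1 m[φ3→P] = [13, 15]
r1 m[φ4→L] = [6, 1]
r1 m[φ5→P] = [2, 1]
r1 m[N→φ0] = [1, 1]
r1 m[N→φ1] = [1, 1]
r1 m[L→φ2] = [1, 1]
r1 m[L→φ3] = [1, 1]
r1 m[L→φ4] = [1, 1]
r1 m[B→φ2] = [1, 1]
r1 m[P→φ3] = [1, 1]
r1 m[P→φ5] = [1, 1]
r1 m[D→φ1] = [1, 1]
r1 m[E→φ0] = [1, 1]
r1 m[G→φ1] = [1, 1]
r1 m[G→φ2] = [1, 1]
r2 m[φ0→N] = [10, 4]
r2 m[φ0→E] = [7, 7]
r2 m[φ1→N] = [21, 20]
r2 m[φ1→D] = [17, 24]
r2 m[φ1→G] = [27, 14]
r2 m[φ2→L] = [31, 18]
r2 m[φ2→B] = [26, 23]
r2 m[φ2→G] = [27, 22]
r2 m[φ3→L] = [10, 18]
r2 m[φ3→P] = [13, 15]
r2 m[φ4→L] = [6, 1]
r2 m[φ5→P] = [2, 1]
r2 m[N→φ0] = [21, 20]
r2 m[N→φ1] = [10, 4]
r2 m[L→φ2] = [60, 18]
r2 m[L→φ3] = [186, 18]
r2 m[L→φ4] = [310, 324]
r2 m[B→φ2] = [1, 1]
r2 m[P→φ3] = [2, 1]
r2 m[P→φ5] = [13, 15]
r2 m[D→φ1] = [1, 1]
r2 m[E→φ0] = [1, 1]
r2 m[G→φ1] = [27, 22]
r2 m[G→φ2] = [27, 14]
r3 m[φ0→N] = [10, 4]
r3 m[φ0→E] = [144, 146]
r3 m[φ1→N] = [522, 515]
r3 m[φ1→D] = [2598, 4682]
r3 m[φ1→G] = [180, 110]
r3 m[φ2→L] = [655, 382]
r3 m[φ2→B] = [22902, 23274]
r3 m[φ2→G] = [1200, 984]
r3 m[φ3→L] = [14, 27]
r3 m[φ3→P] = [906, 1278]
r3 m[φ4→L] = [6, 1]
r3 m[φ5→P] = [2, 1]
r3 m[N→φ0] = [21, 20]
r3 m[N→φ1] = [10, 4]
r3 m[L→φ2] = [60, 18]
r3 m[L→φ3] = [186, 18]
r3 m[L→φ4] = [310, 324]
r3 m[B→φ2] = [1, 1]
r3 m[P→φ3] = [2, 1]
r3 m[P→φ5] = [13, 15]
r3 m[D→φ1] = [1, 1]
r3 m[E→φ0] = [1, 1]
r3 m[G→φ1] = [27, 22]
r3 m[G→φ2] = [27, 14]
r4 m[φ0→N] = [10, 4]
r4 m[φ0→E] = [144, 146]
r4 m[φ1→N] = [522, 515]
r4 m[φ1→D] = [2598, 4682]
r4 m[φ1→G] = [180, 110]
r4 m[φ2→L] = [655, 382]
r4 m[φ2→B] = [22902, 23274]
r4 m[φ2→G] = [1200, 984]
r4 m[φ3→L] = [14, 27]
r4 m[φ3→P] = [906, 1278]
r4 m[φ4→L] = [6, 1]
r4 m[φ5→P] = [2, 1]
r4 m[N→φ0] = [522, 515]
r4 m[N→φ1] = [10, 4]
r4 m[L→φ2] = [84, 27]
r4 m[L→φ3] = [3930, 382]
r4 m[L→φ4] = [9170, 10314]
r4 m[B→φ2] = [1, 1]
r4 m[P→φ3] = [2, 1]
r4 m[P→φ5] = [906, 1278]
r4 m[D→φ1] = [1, 1]
r4 m[E→φ0] = [1, 1]
r4 m[G→φ1] = [1200, 984]
r4 m[G→φ2] = [180, 110]
r5 m[φ0→N] = [10, 4]
r5 m[φ0→E] = [3633, 3647]
r5 m[φ1→N] = [23256, 22920]
r5 m[φ1→D] = [115728, 208512]
r5 m[φ1→G] = [180, 110]
r5 m[φ2→L] = [4600, 2680]
r5 m[φ2→B] = [230250, 228510]
r5 m[φ2→G] = [1698, 1392]
r5 m[φ3→L] = [14, 27]
r5 m[φ3→P] = [19158, 27018]
r5 m[φ4→L] = [6, 1]
r5 m[φ5→P] = [2, 1]
r5 m[N→φ0] = [522, 515]
r5 m[N→φ1] = [10, 4]
r5 m[L→φ2] = [84, 27]
r5 m[L→φ3] = [3930, 382]
r5 m[L→φ4] = [9170, 10314]
r5 m[B→φ2] = [1, 1]
r5 m[P→φ3] = [2, 1]
r5 m[P→φ5] = [906, 1278]
r5 m[D→φ1] = [1, 1]
r5 m[E→φ0] = [1, 1]
r5 m[G→φ1] = [1200, 984]
r5 m[G→φ2] = [180, 110]
r6 m[φ0→N] = [10, 4]
r6 m[φ0→E] = [3633, 3647]
r6 m[φ1→N] = [23256, 22920]
r6 m[φ1→D] = [115728, 208512]
r6 m[φ1→G] = [180, 110]
r6 m[φ2→L] = [4600, 2680]
r6 m[φ2→B] = [230250, 228510]
r6 m[φ2→G] = [1698, 1392]
r6 m[φ3→L] = [14, 27]
r6 m[φ3→P] = [19158, 27018]
r6 m[φ4→L] = [6, 1]
r6 m[φ5→P] = [2, 1]
r6 m[N→φ0] = [23256, 22920]
r6 m[N→φ1] = [10, 4]
r6 m[L→φ2] = [84, 27]
r6 m[L→φ3] = [27600, 2680]
r6 m[L→φ4] = [64400, 72360]
r6 m[B→φ2] = [1, 1]
r6 m[P→φ3] = [2, 1]
r6 m[P→φ5] = [19158, 27018]
r6 m[D→φ1] = [1, 1]
r6 m[E→φ0] = [1, 1]
r6 m[G→φ1] = [1698, 1392]
r6 m[G→φ2] = [180, 110]
r7 m[φ0→N] = [10, 4]
r7 m[φ0→E] = [161784, 162456]
r7 m[φ1→N] = [32904, 32430]
r7 m[φ1→D] = [163740, 295020]
r7 m[φ1→G] = [180, 110]
r7 m[φ2→L] = [4600, 2680]
r7 m[φ2→B] = [230250, 228510]
r7 m[φ2→G] = [1698, 1392]
r7 m[φ3→L] = [14, 27]
r7 m[φ3→P] = [134520, 189720]
r7 m[φ4→L] = [6, 1]
r7 m[φ5→P] = [2, 1]
r7 m[N→φ0] = [23256, 22920]
r7 m[N→φ1] = [10, 4]
r7 m[L→φ2] = [84, 27]
r7 m[L→φ3] = [27600, 2680]
r7 m[L→φ4] = [64400, 72360]
r7 m[B→φ2] = [1, 1]
r7 m[P→φ3] = [2, 1]
r7 m[P→φ5] = [19158, 27018]
r7 m[D→φ1] = [1, 1]
r7 m[E→φ0] = [1, 1]
r7 m[G→φ1] = [1698, 1392]
r7 m[G→φ2] = [180, 110]
r8 m[φ0→N] = [10, 4]
r8 m[φ0→E] = [161784, 162456]
r8 m[φ1→N] = [32904, 32430]
r8 m[φ1→D] = [163740, 295020]
r8 m[φ1→G] = [180, 110]
r8 m[φ2→L] = [4600, 2680]
r8 m[φ2→B] = [230250, 228510]
r8 m[φ2→G] = [1698, 1392]
r8 m[φ3→L] = [14, 27]
r8 m[φ3→P] = [134520, 189720]
r8 m[φ4→L] = [6, 1]
r8 m[φ5→P] = [2, 1]
r8 m[N→φ0] = [32904, 32430]
r8 m[N→φ1] = [10, 4]
r8 m[L→φ2] = [84, 27]
r8 m[L→φ3] = [27600, 2680]
r8 m[L→φ4] = [64400, 72360]
r8 m[B→φ2] = [1, 1]
r8 m[P→φ3] = [2, 1]
r8 m[P→φ5] = [134520, 189720]
r8 m[D→φ1] = [1, 1]
r8 m[E→φ0] = [1, 1]
r8 m[G→φ1] = [1698, 1392]
r8 m[G→φ2] = [180, 110]
r9 m[φ0→N] = [10, 4]
r9 m[φ0→E] = [228906, 229854]
r9 m[φ1→N] = [32904, 32430]
r9 m[φ1→D] = [163740, 295020]
r9 m[φ1→G] = [180, 110]
r9 m[φ2→L] = [4600, 2680]
r9 m[φ2→B] = [230250, 228510]
r9 m[φ2→G] = [1698, 1392]
r9 m[φ3→L] = [14, 27]
r9 m[φ3→P] = [134520, 189720]
r9 m[φ4→L] = [6, 1]
r9 m[φ5→P] = [2, 1]
r9 m[N→φ0] = [32904, 32430]
r9 m[N→φ1] = [10, 4]
r9 m[L→φ2] = [84, 27]
r9 m[L→φ3] = [27600, 2680]
r9 m[L→φ4] = [64400, 72360]
r9 m[B→φ2] = [1, 1]
r9 m[P→φ3] = [2, 1]
r9 m[P→φ5] = [134520, 189720]
r9 m[D→φ1] = [1, 1]
r9 m[E→φ0] = [1, 1]
r9 m[G→φ1] = [1698, 1392]
r9 m[G→φ2] = [180, 110]
r10 m[φ0→N] = [10, 4]
r10 m[φ0→E] = [228906, 229854]
r10 m[φ1→N] = [32904, 32430]
r10 m[φ1→D] = [163740, 295020]
r10 m[φ1→G] = [180, 110]
r10 m[φ2→L] = [4600, 2680]
r10 m[φ2→B] = [230250, 228510]
r10 m[φ2→G] = [1698, 1392]
r10 m[φ3→L] = [14, 27]
r10 m[φ3→P] = [134520, 189720]
r10 m[φ4→L] = [6, 1]
r10 m[φ5→P] = [2, 1]
r10 m[N→φ0] = [32904, 32430]
r10 m[N→φ1] = [10, 4]
r10 m[L→φ2] = [84, 27]
r10 m[L→φ3] = [27600, 2680]
r10 m[L→φ4] = [64400, 72360]
r10 m[B→φ2] = [1, 1]
r10 m[P→φ3] = [2, 1]
r10 m[P→φ5] = [134520, 189720]
r10 m[D→φ1] = [1, 1]
r10 m[E→φ0] = [1, 1]
r10 m[G→φ1] = [1698, 1392]
r10 m[G→φ2] = [180, 110]
fixed point reached at round 10
b[L] = ⊗ incoming = [386400, 72360]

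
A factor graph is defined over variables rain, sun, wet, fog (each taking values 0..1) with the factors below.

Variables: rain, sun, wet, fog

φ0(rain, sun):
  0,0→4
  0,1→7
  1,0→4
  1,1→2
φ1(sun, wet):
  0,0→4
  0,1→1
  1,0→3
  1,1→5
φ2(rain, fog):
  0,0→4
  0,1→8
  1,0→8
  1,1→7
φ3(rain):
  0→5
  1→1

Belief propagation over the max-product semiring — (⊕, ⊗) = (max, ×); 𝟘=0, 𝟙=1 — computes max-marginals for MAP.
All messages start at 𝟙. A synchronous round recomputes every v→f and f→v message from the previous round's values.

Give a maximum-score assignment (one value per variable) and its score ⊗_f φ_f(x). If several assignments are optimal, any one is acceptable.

init: all messages = 𝟙 over 2 values
r1 m[φ0→rain] = [7, 4]
r1 m[φ0→sun] = [4, 7]
r1 m[φ1→sun] = [4, 5]
r1 m[φ1→wet] = [4, 5]
r1 m[φ2→rain] = [8, 8]
r1 m[φ2→fog] = [8, 8]
r1 m[φ3→rain] = [5, 1]
r1 m[rain→φ0] = [1, 1]
r1 m[rain→φ2] = [1, 1]
r1 m[rain→φ3] = [1, 1]
r1 m[sun→φ0] = [1, 1]
r1 m[sun→φ1] = [1, 1]
r1 m[wet→φ1] = [1, 1]
r1 m[fog→φ2] = [1, 1]
r2 m[φ0→rain] = [7, 4]
r2 m[φ0→sun] = [4, 7]
r2 m[φ1→sun] = [4, 5]
r2 m[φ1→wet] = [4, 5]
r2 m[φ2→rain] = [8, 8]
r2 m[φ2→fog] = [8, 8]
r2 m[φ3→rain] = [5, 1]
r2 m[rain→φ0] = [40, 8]
r2 m[rain→φ2] = [35, 4]
r2 m[rain→φ3] = [56, 32]
r2 m[sun→φ0] = [4, 5]
r2 m[sun→φ1] = [4, 7]
r2 m[wet→φ1] = [1, 1]
r2 m[fog→φ2] = [1, 1]
r3 m[φ0→rain] = [35, 16]
r3 m[φ0→sun] = [160, 280]
r3 m[φ1→sun] = [4, 5]
r3 m[φ1→wet] = [21, 35]
r3 m[φ2→rain] = [8, 8]
r3 m[φ2→fog] = [140, 280]
r3 m[φ3→rain] = [5, 1]
r3 m[rain→φ0] = [40, 8]
r3 m[rain→φ2] = [35, 4]
r3 m[rain→φ3] = [56, 32]
r3 m[sun→φ0] = [4, 5]
r3 m[sun→φ1] = [4, 7]
r3 m[wet→φ1] = [1, 1]
r3 m[fog→φ2] = [1, 1]
r4 m[φ0→rain] = [35, 16]
r4 m[φ0→sun] = [160, 280]
r4 m[φ1→sun] = [4, 5]
r4 m[φ1→wet] = [21, 35]
r4 m[φ2→rain] = [8, 8]
r4 m[φ2→fog] = [140, 280]
r4 m[φ3→rain] = [5, 1]
r4 m[rain→φ0] = [40, 8]
r4 m[rain→φ2] = [175, 16]
r4 m[rain→φ3] = [280, 128]
r4 m[sun→φ0] = [4, 5]
r4 m[sun→φ1] = [160, 280]
r4 m[wet→φ1] = [1, 1]
r4 m[fog→φ2] = [1, 1]
r5 m[φ0→rain] = [35, 16]
r5 m[φ0→sun] = [160, 280]
r5 m[φ1→sun] = [4, 5]
r5 m[φ1→wet] = [840, 1400]
r5 m[φ2→rain] = [8, 8]
r5 m[φ2→fog] = [700, 1400]
r5 m[φ3→rain] = [5, 1]
r5 m[rain→φ0] = [40, 8]
r5 m[rain→φ2] = [175, 16]
r5 m[rain→φ3] = [280, 128]
r5 m[sun→φ0] = [4, 5]
r5 m[sun→φ1] = [160, 280]
r5 m[wet→φ1] = [1, 1]
r5 m[fog→φ2] = [1, 1]
r6 m[φ0→rain] = [35, 16]
r6 m[φ0→sun] = [160, 280]
r6 m[φ1→sun] = [4, 5]
r6 m[φ1→wet] = [840, 1400]
r6 m[φ2→rain] = [8, 8]
r6 m[φ2→fog] = [700, 1400]
r6 m[φ3→rain] = [5, 1]
r6 m[rain→φ0] = [40, 8]
r6 m[rain→φ2] = [175, 16]
r6 m[rain→φ3] = [280, 128]
r6 m[sun→φ0] = [4, 5]
r6 m[sun→φ1] = [160, 280]
r6 m[wet→φ1] = [1, 1]
r6 m[fog→φ2] = [1, 1]
fixed point reached at round 6
traceback from rain: (rain=0, sun=1, wet=1, fog=1), score=1400

assignment: (rain=0, sun=1, wet=1, fog=1); score = 1400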